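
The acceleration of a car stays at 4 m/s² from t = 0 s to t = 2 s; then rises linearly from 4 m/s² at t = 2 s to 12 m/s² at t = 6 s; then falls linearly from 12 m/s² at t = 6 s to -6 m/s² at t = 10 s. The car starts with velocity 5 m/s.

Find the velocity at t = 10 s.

57 m/s

Δv equals the area under the a-t graph; then v = v₀ + Δv.
0–2 s: 4 × 2 = 8 m/s
2–6 s: ½(4 + 12)(4) = 32 m/s
6–10 s: ½(12 + -6)(4) = 12 m/s
Δv = 52 m/s, so v(10) = 5 + (52) = 57 m/s.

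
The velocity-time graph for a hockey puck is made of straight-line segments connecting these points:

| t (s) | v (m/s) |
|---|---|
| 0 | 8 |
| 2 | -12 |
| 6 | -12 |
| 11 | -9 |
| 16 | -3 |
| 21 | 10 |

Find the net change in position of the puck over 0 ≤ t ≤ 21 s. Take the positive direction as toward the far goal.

Net displacement equals the area under the velocity-time graph (areas below the axis count negative).
0–2 s: ½(8 + -12)(2) = -4 m
2–6 s: -12 × 4 = -48 m
6–11 s: ½(-12 + -9)(5) = -52.5 m
11–16 s: ½(-9 + -3)(5) = -30 m
16–21 s: ½(-3 + 10)(5) = 17.5 m
Net displacement = -117 m

-117 m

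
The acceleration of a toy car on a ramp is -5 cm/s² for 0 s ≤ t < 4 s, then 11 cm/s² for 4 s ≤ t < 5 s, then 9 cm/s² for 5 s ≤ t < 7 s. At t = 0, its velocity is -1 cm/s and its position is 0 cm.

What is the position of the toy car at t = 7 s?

On each constant-a segment, Δv = aΔt and Δx = v₀Δt + ½aΔt²; chain segment to segment.
0–4 s: v starts -1 cm/s; Δx = -1·4 + ½·-5·4² = -44 cm; v ends -21 cm/s.
4–5 s: v starts -21 cm/s; Δx = -21·1 + ½·11·1² = -15.5 cm; v ends -10 cm/s.
5–7 s: v starts -10 cm/s; Δx = -10·2 + ½·9·2² = -2 cm; v ends 8 cm/s.
x(7) = 0 + Σ Δx = -61.5 cm.

-61.5 cm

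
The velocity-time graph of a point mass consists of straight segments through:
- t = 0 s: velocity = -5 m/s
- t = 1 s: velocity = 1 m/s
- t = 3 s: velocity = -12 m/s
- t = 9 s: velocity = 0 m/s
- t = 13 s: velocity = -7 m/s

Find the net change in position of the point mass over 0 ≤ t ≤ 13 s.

-63 m

Net displacement equals the area under the velocity-time graph (areas below the axis count negative).
0–1 s: ½(-5 + 1)(1) = -2 m
1–3 s: ½(1 + -12)(2) = -11 m
3–9 s: ½(-12 + 0)(6) = -36 m
9–13 s: ½(0 + -7)(4) = -14 m
Net displacement = -63 m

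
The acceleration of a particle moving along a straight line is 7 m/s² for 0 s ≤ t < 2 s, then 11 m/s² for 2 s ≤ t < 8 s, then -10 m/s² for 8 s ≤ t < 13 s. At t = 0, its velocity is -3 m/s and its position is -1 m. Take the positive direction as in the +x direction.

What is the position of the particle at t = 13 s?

531 m

On each constant-a segment, Δv = aΔt and Δx = v₀Δt + ½aΔt²; chain segment to segment.
0–2 s: v starts -3 m/s; Δx = -3·2 + ½·7·2² = 8 m; v ends 11 m/s.
2–8 s: v starts 11 m/s; Δx = 11·6 + ½·11·6² = 264 m; v ends 77 m/s.
8–13 s: v starts 77 m/s; Δx = 77·5 + ½·-10·5² = 260 m; v ends 27 m/s.
x(13) = -1 + Σ Δx = 531 m.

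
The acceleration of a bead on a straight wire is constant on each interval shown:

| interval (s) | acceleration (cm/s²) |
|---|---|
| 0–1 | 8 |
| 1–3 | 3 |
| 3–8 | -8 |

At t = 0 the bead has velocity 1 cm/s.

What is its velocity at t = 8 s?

Δv equals the area under the a-t graph; then v = v₀ + Δv.
0–1 s: 8 × 1 = 8 cm/s
1–3 s: 3 × 2 = 6 cm/s
3–8 s: -8 × 5 = -40 cm/s
Δv = -26 cm/s, so v(8) = 1 + (-26) = -25 cm/s.

-25 cm/s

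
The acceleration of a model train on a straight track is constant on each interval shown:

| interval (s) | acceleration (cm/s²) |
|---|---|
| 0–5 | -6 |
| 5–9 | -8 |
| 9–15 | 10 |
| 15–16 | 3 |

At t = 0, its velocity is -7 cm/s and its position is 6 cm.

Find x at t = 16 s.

On each constant-a segment, Δv = aΔt and Δx = v₀Δt + ½aΔt²; chain segment to segment.
0–5 s: v starts -7 cm/s; Δx = -7·5 + ½·-6·5² = -110 cm; v ends -37 cm/s.
5–9 s: v starts -37 cm/s; Δx = -37·4 + ½·-8·4² = -212 cm; v ends -69 cm/s.
9–15 s: v starts -69 cm/s; Δx = -69·6 + ½·10·6² = -234 cm; v ends -9 cm/s.
15–16 s: v starts -9 cm/s; Δx = -9·1 + ½·3·1² = -7.5 cm; v ends -6 cm/s.
x(16) = 6 + Σ Δx = -557.5 cm.

-557.5 cm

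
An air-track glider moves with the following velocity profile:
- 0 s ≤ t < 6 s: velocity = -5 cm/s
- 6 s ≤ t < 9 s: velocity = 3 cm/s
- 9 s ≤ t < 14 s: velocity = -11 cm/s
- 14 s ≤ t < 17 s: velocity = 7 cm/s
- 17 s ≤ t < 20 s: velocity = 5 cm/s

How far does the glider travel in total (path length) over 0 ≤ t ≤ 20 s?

130 cm

Total distance travelled is ∫|v| dt — sum the magnitudes of each area piece.
0–6 s: |-5| × 6 = 30 cm
6–9 s: |3| × 3 = 9 cm
9–14 s: |-11| × 5 = 55 cm
14–17 s: |7| × 3 = 21 cm
17–20 s: |5| × 3 = 15 cm
Total distance = 130 cm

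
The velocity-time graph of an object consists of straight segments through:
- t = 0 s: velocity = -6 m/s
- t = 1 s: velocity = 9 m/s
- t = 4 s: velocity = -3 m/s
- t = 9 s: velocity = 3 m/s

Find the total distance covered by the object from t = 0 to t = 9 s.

Total distance travelled is ∫|v| dt — sum the magnitudes of each area piece.
0–1 s: v = 0 at t = 0.4 s; triangle areas 1.2 + 2.7 = 3.9 m
1–4 s: v = 0 at t = 3.25 s; triangle areas 10.125 + 1.125 = 11.25 m
4–9 s: v = 0 at t = 6.5 s; triangle areas 3.75 + 3.75 = 7.5 m
Total distance = 22.65 m

22.65 m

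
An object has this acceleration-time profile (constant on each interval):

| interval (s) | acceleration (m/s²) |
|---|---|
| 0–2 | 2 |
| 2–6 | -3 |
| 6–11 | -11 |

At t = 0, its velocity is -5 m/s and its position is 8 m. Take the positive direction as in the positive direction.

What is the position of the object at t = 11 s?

-228.5 m

On each constant-a segment, Δv = aΔt and Δx = v₀Δt + ½aΔt²; chain segment to segment.
0–2 s: v starts -5 m/s; Δx = -5·2 + ½·2·2² = -6 m; v ends -1 m/s.
2–6 s: v starts -1 m/s; Δx = -1·4 + ½·-3·4² = -28 m; v ends -13 m/s.
6–11 s: v starts -13 m/s; Δx = -13·5 + ½·-11·5² = -202.5 m; v ends -68 m/s.
x(11) = 8 + Σ Δx = -228.5 m.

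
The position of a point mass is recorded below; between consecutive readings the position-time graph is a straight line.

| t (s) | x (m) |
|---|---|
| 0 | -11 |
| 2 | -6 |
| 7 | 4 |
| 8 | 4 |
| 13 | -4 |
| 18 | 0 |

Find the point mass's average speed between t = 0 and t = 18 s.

1.5 m/s

Average speed = (total path length)/(elapsed time); on a piecewise-linear x-t graph the path length is Σ|Δx|.
0–2 s: |Δx| = |-6 − -11| = 5 m
2–7 s: |Δx| = |4 − -6| = 10 m
7–8 s: |Δx| = |4 − 4| = 0 m
8–13 s: |Δx| = |-4 − 4| = 8 m
13–18 s: |Δx| = |0 − -4| = 4 m
Total path = 27 m; average speed = 27/18 = 1.5 m/s.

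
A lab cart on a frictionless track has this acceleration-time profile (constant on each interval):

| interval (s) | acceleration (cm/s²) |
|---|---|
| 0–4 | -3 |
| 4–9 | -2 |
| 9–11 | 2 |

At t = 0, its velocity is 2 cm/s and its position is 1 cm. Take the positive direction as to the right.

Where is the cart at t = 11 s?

-126 cm

On each constant-a segment, Δv = aΔt and Δx = v₀Δt + ½aΔt²; chain segment to segment.
0–4 s: v starts 2 cm/s; Δx = 2·4 + ½·-3·4² = -16 cm; v ends -10 cm/s.
4–9 s: v starts -10 cm/s; Δx = -10·5 + ½·-2·5² = -75 cm; v ends -20 cm/s.
9–11 s: v starts -20 cm/s; Δx = -20·2 + ½·2·2² = -36 cm; v ends -16 cm/s.
x(11) = 1 + Σ Δx = -126 cm.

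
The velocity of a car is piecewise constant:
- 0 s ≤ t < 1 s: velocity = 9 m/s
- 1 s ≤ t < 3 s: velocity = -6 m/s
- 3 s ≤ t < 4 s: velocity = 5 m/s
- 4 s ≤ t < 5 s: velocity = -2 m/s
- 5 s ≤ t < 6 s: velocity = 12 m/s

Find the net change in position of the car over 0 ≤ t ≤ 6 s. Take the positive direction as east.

Net displacement equals the area under the velocity-time graph (areas below the axis count negative).
0–1 s: 9 × 1 = 9 m
1–3 s: -6 × 2 = -12 m
3–4 s: 5 × 1 = 5 m
4–5 s: -2 × 1 = -2 m
5–6 s: 12 × 1 = 12 m
Net displacement = 12 m

12 m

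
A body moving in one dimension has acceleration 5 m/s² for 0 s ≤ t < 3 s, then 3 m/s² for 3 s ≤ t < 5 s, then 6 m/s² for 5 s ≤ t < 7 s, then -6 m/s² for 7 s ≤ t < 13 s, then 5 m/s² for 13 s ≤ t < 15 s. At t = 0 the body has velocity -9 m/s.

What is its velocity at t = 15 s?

-2 m/s

Δv equals the area under the a-t graph; then v = v₀ + Δv.
0–3 s: 5 × 3 = 15 m/s
3–5 s: 3 × 2 = 6 m/s
5–7 s: 6 × 2 = 12 m/s
7–13 s: -6 × 6 = -36 m/s
13–15 s: 5 × 2 = 10 m/s
Δv = 7 m/s, so v(15) = -9 + (7) = -2 m/s.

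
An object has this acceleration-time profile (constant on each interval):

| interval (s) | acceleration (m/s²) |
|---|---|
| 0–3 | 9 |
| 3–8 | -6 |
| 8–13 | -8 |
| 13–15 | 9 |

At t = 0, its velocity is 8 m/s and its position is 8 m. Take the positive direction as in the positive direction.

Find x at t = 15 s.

45.5 m

On each constant-a segment, Δv = aΔt and Δx = v₀Δt + ½aΔt²; chain segment to segment.
0–3 s: v starts 8 m/s; Δx = 8·3 + ½·9·3² = 64.5 m; v ends 35 m/s.
3–8 s: v starts 35 m/s; Δx = 35·5 + ½·-6·5² = 100 m; v ends 5 m/s.
8–13 s: v starts 5 m/s; Δx = 5·5 + ½·-8·5² = -75 m; v ends -35 m/s.
13–15 s: v starts -35 m/s; Δx = -35·2 + ½·9·2² = -52 m; v ends -17 m/s.
x(15) = 8 + Σ Δx = 45.5 m.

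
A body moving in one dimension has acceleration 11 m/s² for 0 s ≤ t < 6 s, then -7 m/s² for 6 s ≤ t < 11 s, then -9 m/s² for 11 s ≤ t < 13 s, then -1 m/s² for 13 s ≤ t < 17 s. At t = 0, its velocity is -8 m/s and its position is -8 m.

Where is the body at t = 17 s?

384.5 m

On each constant-a segment, Δv = aΔt and Δx = v₀Δt + ½aΔt²; chain segment to segment.
0–6 s: v starts -8 m/s; Δx = -8·6 + ½·11·6² = 150 m; v ends 58 m/s.
6–11 s: v starts 58 m/s; Δx = 58·5 + ½·-7·5² = 202.5 m; v ends 23 m/s.
11–13 s: v starts 23 m/s; Δx = 23·2 + ½·-9·2² = 28 m; v ends 5 m/s.
13–17 s: v starts 5 m/s; Δx = 5·4 + ½·-1·4² = 12 m; v ends 1 m/s.
x(17) = -8 + Σ Δx = 384.5 m.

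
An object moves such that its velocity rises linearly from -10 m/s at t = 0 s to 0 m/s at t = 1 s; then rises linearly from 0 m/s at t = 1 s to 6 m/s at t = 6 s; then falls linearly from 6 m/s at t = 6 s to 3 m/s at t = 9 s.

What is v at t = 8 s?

On 6–9 s the graph is linear from 6 to 3 m/s: v(8) = 6 + (3 − 6)·(8 − 6)/(9 − 6) = 4 m/s.

4 m/s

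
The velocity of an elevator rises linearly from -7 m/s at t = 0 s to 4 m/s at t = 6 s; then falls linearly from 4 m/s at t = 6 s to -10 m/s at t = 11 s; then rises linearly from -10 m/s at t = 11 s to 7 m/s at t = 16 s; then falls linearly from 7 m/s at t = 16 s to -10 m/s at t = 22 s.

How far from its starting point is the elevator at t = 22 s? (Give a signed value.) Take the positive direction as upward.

Net displacement equals the area under the velocity-time graph (areas below the axis count negative).
0–6 s: ½(-7 + 4)(6) = -9 m
6–11 s: ½(4 + -10)(5) = -15 m
11–16 s: ½(-10 + 7)(5) = -7.5 m
16–22 s: ½(7 + -10)(6) = -9 m
Net displacement = -40.5 m

-40.5 m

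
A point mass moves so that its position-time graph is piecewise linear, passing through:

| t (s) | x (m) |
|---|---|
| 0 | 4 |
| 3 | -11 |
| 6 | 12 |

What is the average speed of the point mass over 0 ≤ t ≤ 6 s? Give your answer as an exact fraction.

19/3 m/s

Average speed = (total path length)/(elapsed time); on a piecewise-linear x-t graph the path length is Σ|Δx|.
0–3 s: |Δx| = |-11 − 4| = 15 m
3–6 s: |Δx| = |12 − -11| = 23 m
Total path = 38 m; average speed = 38/6 = 19/3 m/s.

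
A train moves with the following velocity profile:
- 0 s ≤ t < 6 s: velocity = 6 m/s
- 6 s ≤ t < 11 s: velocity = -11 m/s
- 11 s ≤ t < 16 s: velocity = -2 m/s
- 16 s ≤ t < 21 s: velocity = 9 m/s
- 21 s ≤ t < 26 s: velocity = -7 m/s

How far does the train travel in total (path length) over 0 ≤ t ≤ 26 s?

Distance (not displacement) is the total path length: add the absolute areas under v-t.
0–6 s: |6| × 6 = 36 m
6–11 s: |-11| × 5 = 55 m
11–16 s: |-2| × 5 = 10 m
16–21 s: |9| × 5 = 45 m
21–26 s: |-7| × 5 = 35 m
Total distance = 181 m

181 m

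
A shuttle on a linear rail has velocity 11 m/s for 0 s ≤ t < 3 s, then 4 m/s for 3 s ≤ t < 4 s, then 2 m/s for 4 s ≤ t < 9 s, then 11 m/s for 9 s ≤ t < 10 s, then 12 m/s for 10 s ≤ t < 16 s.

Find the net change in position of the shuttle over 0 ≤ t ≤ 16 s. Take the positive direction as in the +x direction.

Displacement is the signed area under the v-t curve.
0–3 s: 11 × 3 = 33 m
3–4 s: 4 × 1 = 4 m
4–9 s: 2 × 5 = 10 m
9–10 s: 11 × 1 = 11 m
10–16 s: 12 × 6 = 72 m
Net displacement = 130 m

130 m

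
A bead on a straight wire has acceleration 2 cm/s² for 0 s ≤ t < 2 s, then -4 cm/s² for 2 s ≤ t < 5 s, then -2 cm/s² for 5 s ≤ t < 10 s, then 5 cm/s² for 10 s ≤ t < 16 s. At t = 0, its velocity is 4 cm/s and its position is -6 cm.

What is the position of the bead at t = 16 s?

On each constant-a segment, Δv = aΔt and Δx = v₀Δt + ½aΔt²; chain segment to segment.
0–2 s: v starts 4 cm/s; Δx = 4·2 + ½·2·2² = 12 cm; v ends 8 cm/s.
2–5 s: v starts 8 cm/s; Δx = 8·3 + ½·-4·3² = 6 cm; v ends -4 cm/s.
5–10 s: v starts -4 cm/s; Δx = -4·5 + ½·-2·5² = -45 cm; v ends -14 cm/s.
10–16 s: v starts -14 cm/s; Δx = -14·6 + ½·5·6² = 6 cm; v ends 16 cm/s.
x(16) = -6 + Σ Δx = -27 cm.

-27 cm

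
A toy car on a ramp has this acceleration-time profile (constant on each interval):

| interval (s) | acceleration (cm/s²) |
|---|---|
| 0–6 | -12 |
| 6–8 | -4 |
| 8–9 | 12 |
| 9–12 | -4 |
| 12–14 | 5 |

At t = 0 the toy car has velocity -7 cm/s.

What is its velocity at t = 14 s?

-77 cm/s

Δv equals the area under the a-t graph; then v = v₀ + Δv.
0–6 s: -12 × 6 = -72 cm/s
6–8 s: -4 × 2 = -8 cm/s
8–9 s: 12 × 1 = 12 cm/s
9–12 s: -4 × 3 = -12 cm/s
12–14 s: 5 × 2 = 10 cm/s
Δv = -70 cm/s, so v(14) = -7 + (-70) = -77 cm/s.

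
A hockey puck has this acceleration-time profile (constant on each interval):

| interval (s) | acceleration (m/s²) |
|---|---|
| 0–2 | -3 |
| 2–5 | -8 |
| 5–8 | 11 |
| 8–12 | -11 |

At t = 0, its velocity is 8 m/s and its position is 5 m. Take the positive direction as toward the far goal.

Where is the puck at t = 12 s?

On each constant-a segment, Δv = aΔt and Δx = v₀Δt + ½aΔt²; chain segment to segment.
0–2 s: v starts 8 m/s; Δx = 8·2 + ½·-3·2² = 10 m; v ends 2 m/s.
2–5 s: v starts 2 m/s; Δx = 2·3 + ½·-8·3² = -30 m; v ends -22 m/s.
5–8 s: v starts -22 m/s; Δx = -22·3 + ½·11·3² = -16.5 m; v ends 11 m/s.
8–12 s: v starts 11 m/s; Δx = 11·4 + ½·-11·4² = -44 m; v ends -33 m/s.
x(12) = 5 + Σ Δx = -75.5 m.

-75.5 m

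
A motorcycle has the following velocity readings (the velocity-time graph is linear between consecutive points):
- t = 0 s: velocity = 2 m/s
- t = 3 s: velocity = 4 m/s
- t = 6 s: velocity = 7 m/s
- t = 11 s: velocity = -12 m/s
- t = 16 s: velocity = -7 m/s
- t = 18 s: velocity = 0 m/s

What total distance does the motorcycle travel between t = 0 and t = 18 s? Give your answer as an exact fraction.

4005/38 m

Distance (not displacement) is the total path length: add the absolute areas under v-t.
0–3 s: |½(2 + 4)(3)| = 9 m
3–6 s: |½(4 + 7)(3)| = 16.5 m
6–11 s: v = 0 at t = 149/19 s; triangle areas 245/38 + 360/19 = 965/38 m
11–16 s: |½(-12 + -7)(5)| = 47.5 m
16–18 s: |½(-7 + 0)(2)| = 7 m
Total distance = 4005/38 m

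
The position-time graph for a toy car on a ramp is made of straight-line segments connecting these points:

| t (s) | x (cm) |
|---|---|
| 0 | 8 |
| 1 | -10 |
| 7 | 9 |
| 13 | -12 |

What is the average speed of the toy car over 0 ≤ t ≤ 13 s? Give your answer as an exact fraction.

58/13 cm/s

Average speed = (total path length)/(elapsed time); on a piecewise-linear x-t graph the path length is Σ|Δx|.
0–1 s: |Δx| = |-10 − 8| = 18 cm
1–7 s: |Δx| = |9 − -10| = 19 cm
7–13 s: |Δx| = |-12 − 9| = 21 cm
Total path = 58 cm; average speed = 58/13 = 58/13 cm/s.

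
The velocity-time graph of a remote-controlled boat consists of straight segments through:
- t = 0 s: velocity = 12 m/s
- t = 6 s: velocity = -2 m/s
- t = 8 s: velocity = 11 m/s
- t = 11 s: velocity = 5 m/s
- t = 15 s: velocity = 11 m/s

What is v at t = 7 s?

On 6–8 s the graph is linear from -2 to 11 m/s: v(7) = -2 + (11 − -2)·(7 − 6)/(8 − 6) = 4.5 m/s.

4.5 m/s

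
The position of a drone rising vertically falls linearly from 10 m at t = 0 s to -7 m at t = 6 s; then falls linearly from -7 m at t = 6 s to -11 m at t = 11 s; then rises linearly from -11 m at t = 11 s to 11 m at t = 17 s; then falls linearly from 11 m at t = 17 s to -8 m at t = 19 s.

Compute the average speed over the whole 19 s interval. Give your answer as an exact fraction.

Average speed = (total path length)/(elapsed time); on a piecewise-linear x-t graph the path length is Σ|Δx|.
0–6 s: |Δx| = |-7 − 10| = 17 m
6–11 s: |Δx| = |-11 − -7| = 4 m
11–17 s: |Δx| = |11 − -11| = 22 m
17–19 s: |Δx| = |-8 − 11| = 19 m
Total path = 62 m; average speed = 62/19 = 62/19 m/s.

62/19 m/s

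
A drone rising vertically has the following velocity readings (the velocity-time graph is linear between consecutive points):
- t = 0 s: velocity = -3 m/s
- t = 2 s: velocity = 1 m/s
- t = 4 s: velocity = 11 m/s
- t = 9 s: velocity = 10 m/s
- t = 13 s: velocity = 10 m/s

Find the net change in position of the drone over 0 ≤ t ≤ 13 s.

102.5 m

Net displacement equals the area under the velocity-time graph (areas below the axis count negative).
0–2 s: ½(-3 + 1)(2) = -2 m
2–4 s: ½(1 + 11)(2) = 12 m
4–9 s: ½(11 + 10)(5) = 52.5 m
9–13 s: 10 × 4 = 40 m
Net displacement = 102.5 m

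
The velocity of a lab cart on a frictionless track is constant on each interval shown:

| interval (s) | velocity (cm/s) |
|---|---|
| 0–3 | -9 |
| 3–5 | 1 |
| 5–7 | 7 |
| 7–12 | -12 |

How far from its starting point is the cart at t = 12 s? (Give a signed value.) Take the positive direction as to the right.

Net displacement equals the area under the velocity-time graph (areas below the axis count negative).
0–3 s: -9 × 3 = -27 cm
3–5 s: 1 × 2 = 2 cm
5–7 s: 7 × 2 = 14 cm
7–12 s: -12 × 5 = -60 cm
Net displacement = -71 cm

-71 cm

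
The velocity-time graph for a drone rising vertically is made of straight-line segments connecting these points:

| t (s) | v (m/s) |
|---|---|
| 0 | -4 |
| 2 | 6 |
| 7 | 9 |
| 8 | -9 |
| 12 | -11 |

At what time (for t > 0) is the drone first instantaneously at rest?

v changes sign on 0–2 s (from -4 to 6); the graph is linear there, so v = 0 at t = 0 + (4)·(2 − 0)/(6 − -4) = 0.8 s.

t = 0.8 s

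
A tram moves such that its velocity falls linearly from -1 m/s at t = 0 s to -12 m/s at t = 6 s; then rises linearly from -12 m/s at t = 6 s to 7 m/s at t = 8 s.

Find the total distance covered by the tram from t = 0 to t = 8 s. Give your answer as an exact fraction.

Total distance travelled is ∫|v| dt — sum the magnitudes of each area piece.
0–6 s: |½(-1 + -12)(6)| = 39 m
6–8 s: v = 0 at t = 138/19 s; triangle areas 144/19 + 49/19 = 193/19 m
Total distance = 934/19 m

934/19 m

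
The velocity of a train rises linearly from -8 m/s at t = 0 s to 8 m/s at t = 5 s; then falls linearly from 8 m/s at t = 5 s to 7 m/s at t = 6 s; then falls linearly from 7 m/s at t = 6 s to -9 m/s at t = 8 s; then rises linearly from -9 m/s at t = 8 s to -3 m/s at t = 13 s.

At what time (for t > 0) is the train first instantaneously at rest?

v changes sign on 0–5 s (from -8 to 8); the graph is linear there, so v = 0 at t = 0 + (8)·(5 − 0)/(8 − -8) = 2.5 s.

t = 2.5 s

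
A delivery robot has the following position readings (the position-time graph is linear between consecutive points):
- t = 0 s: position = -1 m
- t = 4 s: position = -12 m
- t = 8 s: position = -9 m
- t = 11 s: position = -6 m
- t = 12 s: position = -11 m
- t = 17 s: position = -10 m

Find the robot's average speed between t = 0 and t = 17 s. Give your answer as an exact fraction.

Average speed = (total path length)/(elapsed time); on a piecewise-linear x-t graph the path length is Σ|Δx|.
0–4 s: |Δx| = |-12 − -1| = 11 m
4–8 s: |Δx| = |-9 − -12| = 3 m
8–11 s: |Δx| = |-6 − -9| = 3 m
11–12 s: |Δx| = |-11 − -6| = 5 m
12–17 s: |Δx| = |-10 − -11| = 1 m
Total path = 23 m; average speed = 23/17 = 23/17 m/s.

23/17 m/s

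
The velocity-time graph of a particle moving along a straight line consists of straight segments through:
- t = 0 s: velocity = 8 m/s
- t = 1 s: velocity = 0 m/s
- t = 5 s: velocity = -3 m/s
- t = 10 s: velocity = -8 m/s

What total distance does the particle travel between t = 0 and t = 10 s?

37.5 m

Distance (not displacement) is the total path length: add the absolute areas under v-t.
0–1 s: |½(8 + 0)(1)| = 4 m
1–5 s: |½(0 + -3)(4)| = 6 m
5–10 s: |½(-3 + -8)(5)| = 27.5 m
Total distance = 37.5 m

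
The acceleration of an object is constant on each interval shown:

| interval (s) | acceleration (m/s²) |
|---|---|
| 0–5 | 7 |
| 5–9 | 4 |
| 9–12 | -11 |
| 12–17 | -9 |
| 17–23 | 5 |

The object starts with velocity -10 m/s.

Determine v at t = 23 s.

Δv equals the area under the a-t graph; then v = v₀ + Δv.
0–5 s: 7 × 5 = 35 m/s
5–9 s: 4 × 4 = 16 m/s
9–12 s: -11 × 3 = -33 m/s
12–17 s: -9 × 5 = -45 m/s
17–23 s: 5 × 6 = 30 m/s
Δv = 3 m/s, so v(23) = -10 + (3) = -7 m/s.

-7 m/s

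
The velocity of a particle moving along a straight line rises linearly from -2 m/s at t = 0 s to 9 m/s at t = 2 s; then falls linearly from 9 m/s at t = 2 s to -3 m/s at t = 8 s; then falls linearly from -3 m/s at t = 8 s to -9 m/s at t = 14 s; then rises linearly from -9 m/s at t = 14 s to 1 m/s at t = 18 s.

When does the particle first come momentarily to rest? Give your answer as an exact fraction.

v changes sign on 0–2 s (from -2 to 9); the graph is linear there, so v = 0 at t = 0 + (2)·(2 − 0)/(9 − -2) = 4/11 s.

t = 4/11 s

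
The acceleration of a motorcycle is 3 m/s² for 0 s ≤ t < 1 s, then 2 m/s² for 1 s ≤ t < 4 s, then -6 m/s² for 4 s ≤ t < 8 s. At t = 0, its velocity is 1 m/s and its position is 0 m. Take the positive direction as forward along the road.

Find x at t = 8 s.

On each constant-a segment, Δv = aΔt and Δx = v₀Δt + ½aΔt²; chain segment to segment.
0–1 s: v starts 1 m/s; Δx = 1·1 + ½·3·1² = 2.5 m; v ends 4 m/s.
1–4 s: v starts 4 m/s; Δx = 4·3 + ½·2·3² = 21 m; v ends 10 m/s.
4–8 s: v starts 10 m/s; Δx = 10·4 + ½·-6·4² = -8 m; v ends -14 m/s.
x(8) = 0 + Σ Δx = 15.5 m.

15.5 m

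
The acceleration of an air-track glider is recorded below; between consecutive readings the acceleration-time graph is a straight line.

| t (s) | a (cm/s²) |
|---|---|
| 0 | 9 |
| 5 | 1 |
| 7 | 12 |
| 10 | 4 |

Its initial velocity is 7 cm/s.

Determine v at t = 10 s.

Δv equals the area under the a-t graph; then v = v₀ + Δv.
0–5 s: ½(9 + 1)(5) = 25 cm/s
5–7 s: ½(1 + 12)(2) = 13 cm/s
7–10 s: ½(12 + 4)(3) = 24 cm/s
Δv = 62 cm/s, so v(10) = 7 + (62) = 69 cm/s.

69 cm/s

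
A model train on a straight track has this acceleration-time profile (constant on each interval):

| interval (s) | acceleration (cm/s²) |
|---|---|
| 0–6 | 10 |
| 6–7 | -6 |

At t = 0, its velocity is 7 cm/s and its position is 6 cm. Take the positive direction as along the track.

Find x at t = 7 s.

On each constant-a segment, Δv = aΔt and Δx = v₀Δt + ½aΔt²; chain segment to segment.
0–6 s: v starts 7 cm/s; Δx = 7·6 + ½·10·6² = 222 cm; v ends 67 cm/s.
6–7 s: v starts 67 cm/s; Δx = 67·1 + ½·-6·1² = 64 cm; v ends 61 cm/s.
x(7) = 6 + Σ Δx = 292 cm.

292 cm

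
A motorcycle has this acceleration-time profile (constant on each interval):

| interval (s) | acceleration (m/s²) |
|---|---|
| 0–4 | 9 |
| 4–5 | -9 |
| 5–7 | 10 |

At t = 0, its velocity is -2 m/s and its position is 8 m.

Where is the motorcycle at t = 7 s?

171.5 m

On each constant-a segment, Δv = aΔt and Δx = v₀Δt + ½aΔt²; chain segment to segment.
0–4 s: v starts -2 m/s; Δx = -2·4 + ½·9·4² = 64 m; v ends 34 m/s.
4–5 s: v starts 34 m/s; Δx = 34·1 + ½·-9·1² = 29.5 m; v ends 25 m/s.
5–7 s: v starts 25 m/s; Δx = 25·2 + ½·10·2² = 70 m; v ends 45 m/s.
x(7) = 8 + Σ Δx = 171.5 m.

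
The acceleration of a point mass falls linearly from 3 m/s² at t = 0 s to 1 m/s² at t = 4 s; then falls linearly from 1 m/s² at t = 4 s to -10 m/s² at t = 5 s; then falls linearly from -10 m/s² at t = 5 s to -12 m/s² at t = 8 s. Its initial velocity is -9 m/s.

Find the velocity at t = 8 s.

Δv equals the area under the a-t graph; then v = v₀ + Δv.
0–4 s: ½(3 + 1)(4) = 8 m/s
4–5 s: ½(1 + -10)(1) = -4.5 m/s
5–8 s: ½(-10 + -12)(3) = -33 m/s
Δv = -29.5 m/s, so v(8) = -9 + (-29.5) = -38.5 m/s.

-38.5 m/s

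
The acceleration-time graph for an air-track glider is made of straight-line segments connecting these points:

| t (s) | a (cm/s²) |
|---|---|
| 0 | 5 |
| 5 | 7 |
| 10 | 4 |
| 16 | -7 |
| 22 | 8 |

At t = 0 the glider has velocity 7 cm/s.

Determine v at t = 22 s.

58.5 cm/s

Δv equals the area under the a-t graph; then v = v₀ + Δv.
0–5 s: ½(5 + 7)(5) = 30 cm/s
5–10 s: ½(7 + 4)(5) = 27.5 cm/s
10–16 s: ½(4 + -7)(6) = -9 cm/s
16–22 s: ½(-7 + 8)(6) = 3 cm/s
Δv = 51.5 cm/s, so v(22) = 7 + (51.5) = 58.5 cm/s.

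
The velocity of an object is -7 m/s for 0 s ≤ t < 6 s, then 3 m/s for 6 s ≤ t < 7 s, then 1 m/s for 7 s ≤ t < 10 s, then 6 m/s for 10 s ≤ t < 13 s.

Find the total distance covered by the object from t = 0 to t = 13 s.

66 m

Distance (not displacement) is the total path length: add the absolute areas under v-t.
0–6 s: |-7| × 6 = 42 m
6–7 s: |3| × 1 = 3 m
7–10 s: |1| × 3 = 3 m
10–13 s: |6| × 3 = 18 m
Total distance = 66 m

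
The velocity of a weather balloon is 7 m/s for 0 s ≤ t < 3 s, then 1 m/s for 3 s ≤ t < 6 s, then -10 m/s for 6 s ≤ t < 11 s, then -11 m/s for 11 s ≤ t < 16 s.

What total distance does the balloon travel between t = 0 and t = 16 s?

129 m

Total distance travelled is ∫|v| dt — sum the magnitudes of each area piece.
0–3 s: |7| × 3 = 21 m
3–6 s: |1| × 3 = 3 m
6–11 s: |-10| × 5 = 50 m
11–16 s: |-11| × 5 = 55 m
Total distance = 129 m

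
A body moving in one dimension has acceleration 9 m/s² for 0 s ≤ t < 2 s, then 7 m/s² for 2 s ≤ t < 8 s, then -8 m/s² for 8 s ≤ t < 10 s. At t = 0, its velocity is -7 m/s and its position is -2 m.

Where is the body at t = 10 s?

On each constant-a segment, Δv = aΔt and Δx = v₀Δt + ½aΔt²; chain segment to segment.
0–2 s: v starts -7 m/s; Δx = -7·2 + ½·9·2² = 4 m; v ends 11 m/s.
2–8 s: v starts 11 m/s; Δx = 11·6 + ½·7·6² = 192 m; v ends 53 m/s.
8–10 s: v starts 53 m/s; Δx = 53·2 + ½·-8·2² = 90 m; v ends 37 m/s.
x(10) = -2 + Σ Δx = 284 m.

284 m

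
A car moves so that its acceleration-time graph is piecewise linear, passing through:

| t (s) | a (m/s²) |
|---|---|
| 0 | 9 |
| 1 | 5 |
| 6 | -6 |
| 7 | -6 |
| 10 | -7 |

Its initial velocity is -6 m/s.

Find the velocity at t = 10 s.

Δv equals the area under the a-t graph; then v = v₀ + Δv.
0–1 s: ½(9 + 5)(1) = 7 m/s
1–6 s: ½(5 + -6)(5) = -2.5 m/s
6–7 s: -6 × 1 = -6 m/s
7–10 s: ½(-6 + -7)(3) = -19.5 m/s
Δv = -21 m/s, so v(10) = -6 + (-21) = -27 m/s.

-27 m/s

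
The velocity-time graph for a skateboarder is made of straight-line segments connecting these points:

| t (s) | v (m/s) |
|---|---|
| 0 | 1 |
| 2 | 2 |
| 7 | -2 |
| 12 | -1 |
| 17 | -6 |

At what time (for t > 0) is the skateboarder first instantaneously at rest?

t = 4.5 s

v changes sign on 2–7 s (from 2 to -2); the graph is linear there, so v = 0 at t = 2 + (-2)·(7 − 2)/(-2 − 2) = 4.5 s.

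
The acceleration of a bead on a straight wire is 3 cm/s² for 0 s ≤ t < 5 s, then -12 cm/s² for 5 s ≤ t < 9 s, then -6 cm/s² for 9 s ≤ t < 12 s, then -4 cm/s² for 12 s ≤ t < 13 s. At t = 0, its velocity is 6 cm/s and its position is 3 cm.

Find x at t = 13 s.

-96.5 cm

On each constant-a segment, Δv = aΔt and Δx = v₀Δt + ½aΔt²; chain segment to segment.
0–5 s: v starts 6 cm/s; Δx = 6·5 + ½·3·5² = 67.5 cm; v ends 21 cm/s.
5–9 s: v starts 21 cm/s; Δx = 21·4 + ½·-12·4² = -12 cm; v ends -27 cm/s.
9–12 s: v starts -27 cm/s; Δx = -27·3 + ½·-6·3² = -108 cm; v ends -45 cm/s.
12–13 s: v starts -45 cm/s; Δx = -45·1 + ½·-4·1² = -47 cm; v ends -49 cm/s.
x(13) = 3 + Σ Δx = -96.5 cm.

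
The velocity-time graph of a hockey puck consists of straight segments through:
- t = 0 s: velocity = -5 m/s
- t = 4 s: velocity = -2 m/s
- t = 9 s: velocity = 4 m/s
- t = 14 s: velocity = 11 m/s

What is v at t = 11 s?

6.8 m/s

On 9–14 s the graph is linear from 4 to 11 m/s: v(11) = 4 + (11 − 4)·(11 − 9)/(14 − 9) = 6.8 m/s.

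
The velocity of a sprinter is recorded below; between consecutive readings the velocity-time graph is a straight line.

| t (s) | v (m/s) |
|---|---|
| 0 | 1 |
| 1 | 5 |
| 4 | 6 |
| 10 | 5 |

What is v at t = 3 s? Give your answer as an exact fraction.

On 1–4 s the graph is linear from 5 to 6 m/s: v(3) = 5 + (6 − 5)·(3 − 1)/(4 − 1) = 17/3 m/s.

17/3 m/s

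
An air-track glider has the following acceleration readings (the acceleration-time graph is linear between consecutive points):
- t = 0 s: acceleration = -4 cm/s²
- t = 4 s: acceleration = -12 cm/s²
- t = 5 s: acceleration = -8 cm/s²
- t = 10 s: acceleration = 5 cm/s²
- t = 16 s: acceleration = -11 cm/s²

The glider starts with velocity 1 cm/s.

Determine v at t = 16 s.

Δv equals the area under the a-t graph; then v = v₀ + Δv.
0–4 s: ½(-4 + -12)(4) = -32 cm/s
4–5 s: ½(-12 + -8)(1) = -10 cm/s
5–10 s: ½(-8 + 5)(5) = -7.5 cm/s
10–16 s: ½(5 + -11)(6) = -18 cm/s
Δv = -67.5 cm/s, so v(16) = 1 + (-67.5) = -66.5 cm/s.

-66.5 cm/s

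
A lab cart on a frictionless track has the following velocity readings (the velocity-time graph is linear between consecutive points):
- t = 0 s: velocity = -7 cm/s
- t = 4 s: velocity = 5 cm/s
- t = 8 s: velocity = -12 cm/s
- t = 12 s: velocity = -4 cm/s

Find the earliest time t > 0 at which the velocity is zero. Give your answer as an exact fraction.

t = 7/3 s

v changes sign on 0–4 s (from -7 to 5); the graph is linear there, so v = 0 at t = 0 + (7)·(4 − 0)/(5 − -7) = 7/3 s.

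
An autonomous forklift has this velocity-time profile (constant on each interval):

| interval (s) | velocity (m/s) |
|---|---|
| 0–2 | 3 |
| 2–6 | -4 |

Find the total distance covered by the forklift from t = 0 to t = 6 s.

22 m

Total distance travelled is ∫|v| dt — sum the magnitudes of each area piece.
0–2 s: |3| × 2 = 6 m
2–6 s: |-4| × 4 = 16 m
Total distance = 22 m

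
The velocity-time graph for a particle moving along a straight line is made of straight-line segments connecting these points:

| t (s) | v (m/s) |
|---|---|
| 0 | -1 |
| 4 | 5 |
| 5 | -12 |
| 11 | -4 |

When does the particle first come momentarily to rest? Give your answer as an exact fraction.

v changes sign on 0–4 s (from -1 to 5); the graph is linear there, so v = 0 at t = 0 + (1)·(4 − 0)/(5 − -1) = 2/3 s.

t = 2/3 s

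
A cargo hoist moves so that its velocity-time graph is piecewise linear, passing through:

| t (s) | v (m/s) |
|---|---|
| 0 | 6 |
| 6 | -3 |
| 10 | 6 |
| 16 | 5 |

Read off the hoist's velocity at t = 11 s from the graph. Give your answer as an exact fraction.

35/6 m/s

On 10–16 s the graph is linear from 6 to 5 m/s: v(11) = 6 + (5 − 6)·(11 − 10)/(16 − 10) = 35/6 m/s.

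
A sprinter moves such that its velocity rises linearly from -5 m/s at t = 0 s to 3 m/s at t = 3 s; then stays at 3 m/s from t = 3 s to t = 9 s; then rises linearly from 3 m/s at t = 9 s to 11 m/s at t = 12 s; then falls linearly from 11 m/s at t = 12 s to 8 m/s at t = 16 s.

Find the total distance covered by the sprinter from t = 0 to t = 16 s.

Total distance travelled is ∫|v| dt — sum the magnitudes of each area piece.
0–3 s: v = 0 at t = 1.875 s; triangle areas 4.6875 + 1.6875 = 6.375 m
3–9 s: |3| × 6 = 18 m
9–12 s: |½(3 + 11)(3)| = 21 m
12–16 s: |½(11 + 8)(4)| = 38 m
Total distance = 83.375 m

83.375 m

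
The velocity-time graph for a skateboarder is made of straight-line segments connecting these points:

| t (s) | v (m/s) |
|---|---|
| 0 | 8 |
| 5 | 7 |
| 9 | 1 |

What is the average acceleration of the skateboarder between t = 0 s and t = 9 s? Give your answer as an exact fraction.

-7/9 m/s²

Average acceleration = Δv/Δt = (1 − 8)/(9 − 0) = -7/9 m/s².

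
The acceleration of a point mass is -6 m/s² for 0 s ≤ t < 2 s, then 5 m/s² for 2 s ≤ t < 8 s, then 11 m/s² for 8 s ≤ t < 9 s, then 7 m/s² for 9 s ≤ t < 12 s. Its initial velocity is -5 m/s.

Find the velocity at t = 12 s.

45 m/s

Δv equals the area under the a-t graph; then v = v₀ + Δv.
0–2 s: -6 × 2 = -12 m/s
2–8 s: 5 × 6 = 30 m/s
8–9 s: 11 × 1 = 11 m/s
9–12 s: 7 × 3 = 21 m/s
Δv = 50 m/s, so v(12) = -5 + (50) = 45 m/s.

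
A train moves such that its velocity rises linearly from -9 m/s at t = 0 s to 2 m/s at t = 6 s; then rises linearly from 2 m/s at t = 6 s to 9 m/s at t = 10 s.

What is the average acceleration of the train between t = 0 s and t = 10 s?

Average acceleration = Δv/Δt = (9 − -9)/(10 − 0) = 1.8 m/s².

1.8 m/s²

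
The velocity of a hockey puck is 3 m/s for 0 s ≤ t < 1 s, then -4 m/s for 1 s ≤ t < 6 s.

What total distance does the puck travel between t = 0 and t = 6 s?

Total distance travelled is ∫|v| dt — sum the magnitudes of each area piece.
0–1 s: |3| × 1 = 3 m
1–6 s: |-4| × 5 = 20 m
Total distance = 23 m

23 m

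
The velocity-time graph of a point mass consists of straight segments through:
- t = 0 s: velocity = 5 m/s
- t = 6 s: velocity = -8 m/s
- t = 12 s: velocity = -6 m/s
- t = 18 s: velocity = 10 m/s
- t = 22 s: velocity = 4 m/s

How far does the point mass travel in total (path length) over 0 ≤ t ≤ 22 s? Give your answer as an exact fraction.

Distance (not displacement) is the total path length: add the absolute areas under v-t.
0–6 s: v = 0 at t = 30/13 s; triangle areas 75/13 + 192/13 = 267/13 m
6–12 s: |½(-8 + -6)(6)| = 42 m
12–18 s: v = 0 at t = 14.25 s; triangle areas 6.75 + 18.75 = 25.5 m
18–22 s: |½(10 + 4)(4)| = 28 m
Total distance = 3017/26 m

3017/26 m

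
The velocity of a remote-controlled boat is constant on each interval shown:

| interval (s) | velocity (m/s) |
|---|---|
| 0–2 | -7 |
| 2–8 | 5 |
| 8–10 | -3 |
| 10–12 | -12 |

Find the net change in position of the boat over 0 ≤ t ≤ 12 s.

-14 m

Net displacement equals the area under the velocity-time graph (areas below the axis count negative).
0–2 s: -7 × 2 = -14 m
2–8 s: 5 × 6 = 30 m
8–10 s: -3 × 2 = -6 m
10–12 s: -12 × 2 = -24 m
Net displacement = -14 m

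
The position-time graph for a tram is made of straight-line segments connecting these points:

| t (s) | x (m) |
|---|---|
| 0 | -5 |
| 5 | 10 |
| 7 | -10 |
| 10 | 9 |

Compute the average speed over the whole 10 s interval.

Average speed = (total path length)/(elapsed time); on a piecewise-linear x-t graph the path length is Σ|Δx|.
0–5 s: |Δx| = |10 − -5| = 15 m
5–7 s: |Δx| = |-10 − 10| = 20 m
7–10 s: |Δx| = |9 − -10| = 19 m
Total path = 54 m; average speed = 54/10 = 5.4 m/s.

5.4 m/s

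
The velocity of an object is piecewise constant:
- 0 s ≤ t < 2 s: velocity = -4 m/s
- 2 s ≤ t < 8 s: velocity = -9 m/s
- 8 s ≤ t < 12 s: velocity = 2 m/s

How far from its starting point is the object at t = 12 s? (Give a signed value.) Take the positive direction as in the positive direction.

-54 m

Net displacement equals the area under the velocity-time graph (areas below the axis count negative).
0–2 s: -4 × 2 = -8 m
2–8 s: -9 × 6 = -54 m
8–12 s: 2 × 4 = 8 m
Net displacement = -54 m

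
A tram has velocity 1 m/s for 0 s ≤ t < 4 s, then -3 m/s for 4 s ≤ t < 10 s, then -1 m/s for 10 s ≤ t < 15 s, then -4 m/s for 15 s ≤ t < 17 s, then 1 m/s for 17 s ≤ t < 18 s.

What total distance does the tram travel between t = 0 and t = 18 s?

36 m

Total distance travelled is ∫|v| dt — sum the magnitudes of each area piece.
0–4 s: |1| × 4 = 4 m
4–10 s: |-3| × 6 = 18 m
10–15 s: |-1| × 5 = 5 m
15–17 s: |-4| × 2 = 8 m
17–18 s: |1| × 1 = 1 m
Total distance = 36 m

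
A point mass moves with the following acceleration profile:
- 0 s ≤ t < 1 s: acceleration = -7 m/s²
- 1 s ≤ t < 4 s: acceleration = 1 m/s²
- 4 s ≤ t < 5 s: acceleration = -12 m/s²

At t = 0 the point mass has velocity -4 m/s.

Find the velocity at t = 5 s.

Δv equals the area under the a-t graph; then v = v₀ + Δv.
0–1 s: -7 × 1 = -7 m/s
1–4 s: 1 × 3 = 3 m/s
4–5 s: -12 × 1 = -12 m/s
Δv = -16 m/s, so v(5) = -4 + (-16) = -20 m/s.

-20 m/s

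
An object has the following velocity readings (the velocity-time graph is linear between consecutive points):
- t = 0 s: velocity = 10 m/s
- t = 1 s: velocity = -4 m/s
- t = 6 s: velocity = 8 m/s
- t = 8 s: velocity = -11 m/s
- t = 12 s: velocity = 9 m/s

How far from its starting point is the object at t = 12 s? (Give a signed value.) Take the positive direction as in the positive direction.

6 m

Net displacement equals the area under the velocity-time graph (areas below the axis count negative).
0–1 s: ½(10 + -4)(1) = 3 m
1–6 s: ½(-4 + 8)(5) = 10 m
6–8 s: ½(8 + -11)(2) = -3 m
8–12 s: ½(-11 + 9)(4) = -4 m
Net displacement = 6 m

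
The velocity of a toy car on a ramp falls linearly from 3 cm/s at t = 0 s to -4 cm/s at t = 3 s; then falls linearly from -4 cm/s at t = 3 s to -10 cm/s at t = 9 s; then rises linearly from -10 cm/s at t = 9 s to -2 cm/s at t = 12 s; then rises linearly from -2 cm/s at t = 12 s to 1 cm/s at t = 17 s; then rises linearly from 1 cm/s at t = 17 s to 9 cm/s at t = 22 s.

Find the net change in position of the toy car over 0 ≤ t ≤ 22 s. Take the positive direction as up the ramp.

-39 cm

Displacement is the signed area under the v-t curve.
0–3 s: ½(3 + -4)(3) = -1.5 cm
3–9 s: ½(-4 + -10)(6) = -42 cm
9–12 s: ½(-10 + -2)(3) = -18 cm
12–17 s: ½(-2 + 1)(5) = -2.5 cm
17–22 s: ½(1 + 9)(5) = 25 cm
Net displacement = -39 cm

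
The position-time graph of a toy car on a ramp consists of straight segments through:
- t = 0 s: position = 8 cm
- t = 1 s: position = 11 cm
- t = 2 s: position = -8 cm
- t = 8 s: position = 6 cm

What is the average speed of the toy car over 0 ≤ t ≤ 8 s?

Average speed = (total path length)/(elapsed time); on a piecewise-linear x-t graph the path length is Σ|Δx|.
0–1 s: |Δx| = |11 − 8| = 3 cm
1–2 s: |Δx| = |-8 − 11| = 19 cm
2–8 s: |Δx| = |6 − -8| = 14 cm
Total path = 36 cm; average speed = 36/8 = 4.5 cm/s.

4.5 cm/s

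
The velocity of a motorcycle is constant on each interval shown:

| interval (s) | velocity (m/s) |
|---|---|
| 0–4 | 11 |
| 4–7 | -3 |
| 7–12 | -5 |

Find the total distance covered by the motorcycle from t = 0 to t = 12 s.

Distance (not displacement) is the total path length: add the absolute areas under v-t.
0–4 s: |11| × 4 = 44 m
4–7 s: |-3| × 3 = 9 m
7–12 s: |-5| × 5 = 25 m
Total distance = 78 m

78 m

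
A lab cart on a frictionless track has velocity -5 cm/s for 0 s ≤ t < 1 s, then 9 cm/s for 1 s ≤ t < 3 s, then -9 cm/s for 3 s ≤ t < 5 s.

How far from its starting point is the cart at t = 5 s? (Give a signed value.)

-5 cm

Displacement is the signed area under the v-t curve.
0–1 s: -5 × 1 = -5 cm
1–3 s: 9 × 2 = 18 cm
3–5 s: -9 × 2 = -18 cm
Net displacement = -5 cm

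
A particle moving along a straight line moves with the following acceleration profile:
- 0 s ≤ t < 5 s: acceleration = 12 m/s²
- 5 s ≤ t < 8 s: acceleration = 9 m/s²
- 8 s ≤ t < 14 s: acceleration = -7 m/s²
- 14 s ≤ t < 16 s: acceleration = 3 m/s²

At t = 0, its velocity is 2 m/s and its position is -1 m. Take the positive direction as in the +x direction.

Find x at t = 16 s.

893.5 m

On each constant-a segment, Δv = aΔt and Δx = v₀Δt + ½aΔt²; chain segment to segment.
0–5 s: v starts 2 m/s; Δx = 2·5 + ½·12·5² = 160 m; v ends 62 m/s.
5–8 s: v starts 62 m/s; Δx = 62·3 + ½·9·3² = 226.5 m; v ends 89 m/s.
8–14 s: v starts 89 m/s; Δx = 89·6 + ½·-7·6² = 408 m; v ends 47 m/s.
14–16 s: v starts 47 m/s; Δx = 47·2 + ½·3·2² = 100 m; v ends 53 m/s.
x(16) = -1 + Σ Δx = 893.5 m.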